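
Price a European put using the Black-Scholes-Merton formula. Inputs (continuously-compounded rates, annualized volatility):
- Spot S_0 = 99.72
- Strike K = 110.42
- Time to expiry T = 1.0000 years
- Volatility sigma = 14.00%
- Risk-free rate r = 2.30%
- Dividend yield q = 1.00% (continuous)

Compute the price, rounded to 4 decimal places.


Answer: Price = 11.4794

Derivation:
d1 = (ln(S/K) + (r - q + 0.5*sigma^2) * T) / (sigma * sqrt(T)) = -0.56517870
d2 = d1 - sigma * sqrt(T) = -0.70517870
exp(-rT) = 0.97726248; exp(-qT) = 0.99004983
P = K * exp(-rT) * N(-d2) - S_0 * exp(-qT) * N(-d1)
N(-d1) = 0.71402389; N(-d2) = 0.75965048
P = 110.4200 * 0.97726248 * 0.75965048 - 99.7200 * 0.99004983 * 0.71402389 = 11.4794


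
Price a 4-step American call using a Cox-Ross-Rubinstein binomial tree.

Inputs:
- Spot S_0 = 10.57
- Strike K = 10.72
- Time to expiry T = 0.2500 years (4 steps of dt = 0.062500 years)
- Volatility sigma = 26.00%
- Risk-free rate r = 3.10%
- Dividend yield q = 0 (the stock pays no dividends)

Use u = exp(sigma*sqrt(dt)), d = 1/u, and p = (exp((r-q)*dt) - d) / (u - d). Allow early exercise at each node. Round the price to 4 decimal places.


Answer: Price = V(0,0) = 0.5084

Derivation:
dt = T/N = 0.062500
u = exp(sigma*sqrt(dt)) = 1.067159; d = 1/u = 0.937067
p = (exp((r-q)*dt) - d) / (u - d) = 0.498664
Discount per step: exp(-r*dt) = 0.998064
Stock lattice S(k, i) with i counting down-moves:
  k=0: S(0,0) = 10.5700
  k=1: S(1,0) = 11.2799; S(1,1) = 9.9048
  k=2: S(2,0) = 12.0374; S(2,1) = 10.5700; S(2,2) = 9.2815
  k=3: S(3,0) = 12.8458; S(3,1) = 11.2799; S(3,2) = 9.9048; S(3,3) = 8.6974
  k=4: S(4,0) = 13.7086; S(4,1) = 12.0374; S(4,2) = 10.5700; S(4,3) = 9.2815; S(4,4) = 8.1500
Terminal payoffs V(N, i) = max(S_T - K, 0):
  V(4,0) = 2.988551; V(4,1) = 1.317416; V(4,2) = 0.000000; V(4,3) = 0.000000; V(4,4) = 0.000000
Backward induction: V(k, i) = exp(-r*dt) * [p * V(k+1, i) + (1-p) * V(k+1, i+1)]; then take max(V_cont, immediate exercise) for American.
  V(3,0) = exp(-r*dt) * [p*2.988551 + (1-p)*1.317416] = 2.146587; exercise = 2.125837; V(3,0) = max -> 2.146587
  V(3,1) = exp(-r*dt) * [p*1.317416 + (1-p)*0.000000] = 0.655676; exercise = 0.559871; V(3,1) = max -> 0.655676
  V(3,2) = exp(-r*dt) * [p*0.000000 + (1-p)*0.000000] = 0.000000; exercise = 0.000000; V(3,2) = max -> 0.000000
  V(3,3) = exp(-r*dt) * [p*0.000000 + (1-p)*0.000000] = 0.000000; exercise = 0.000000; V(3,3) = max -> 0.000000
  V(2,0) = exp(-r*dt) * [p*2.146587 + (1-p)*0.655676] = 1.396431; exercise = 1.317416; V(2,0) = max -> 1.396431
  V(2,1) = exp(-r*dt) * [p*0.655676 + (1-p)*0.000000] = 0.326329; exercise = 0.000000; V(2,1) = max -> 0.326329
  V(2,2) = exp(-r*dt) * [p*0.000000 + (1-p)*0.000000] = 0.000000; exercise = 0.000000; V(2,2) = max -> 0.000000
  V(1,0) = exp(-r*dt) * [p*1.396431 + (1-p)*0.326329] = 0.858285; exercise = 0.559871; V(1,0) = max -> 0.858285
  V(1,1) = exp(-r*dt) * [p*0.326329 + (1-p)*0.000000] = 0.162413; exercise = 0.000000; V(1,1) = max -> 0.162413
  V(0,0) = exp(-r*dt) * [p*0.858285 + (1-p)*0.162413] = 0.508433; exercise = 0.000000; V(0,0) = max -> 0.508433


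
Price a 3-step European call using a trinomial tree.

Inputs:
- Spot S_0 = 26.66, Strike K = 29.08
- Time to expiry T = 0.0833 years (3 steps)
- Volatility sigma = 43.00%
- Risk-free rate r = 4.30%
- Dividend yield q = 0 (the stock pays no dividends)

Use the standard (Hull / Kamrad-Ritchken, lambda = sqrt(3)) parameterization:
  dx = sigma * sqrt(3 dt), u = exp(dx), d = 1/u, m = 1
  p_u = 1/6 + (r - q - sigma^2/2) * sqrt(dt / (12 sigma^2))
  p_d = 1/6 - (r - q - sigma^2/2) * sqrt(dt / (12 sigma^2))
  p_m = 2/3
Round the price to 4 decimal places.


dt = T/N = 0.027767; dx = sigma*sqrt(3*dt) = 0.124105
u = exp(dx) = 1.132135; d = 1/u = 0.883287
p_u = 0.161135, p_m = 0.666667, p_d = 0.172199
Discount per step: exp(-r*dt) = 0.998807
Stock lattice S(k, j) with j the centered position index:
  k=0: S(0,+0) = 26.6600
  k=1: S(1,-1) = 23.5484; S(1,+0) = 26.6600; S(1,+1) = 30.1827
  k=2: S(2,-2) = 20.8000; S(2,-1) = 23.5484; S(2,+0) = 26.6600; S(2,+1) = 30.1827; S(2,+2) = 34.1709
  k=3: S(3,-3) = 18.3724; S(3,-2) = 20.8000; S(3,-1) = 23.5484; S(3,+0) = 26.6600; S(3,+1) = 30.1827; S(3,+2) = 34.1709; S(3,+3) = 38.6861
Terminal payoffs V(N, j) = max(S_T - K, 0):
  V(3,-3) = 0.000000; V(3,-2) = 0.000000; V(3,-1) = 0.000000; V(3,+0) = 0.000000; V(3,+1) = 1.102727; V(3,+2) = 5.090930; V(3,+3) = 9.606115
Backward induction: V(k, j) = exp(-r*dt) * [p_u * V(k+1, j+1) + p_m * V(k+1, j) + p_d * V(k+1, j-1)]
  V(2,-2) = exp(-r*dt) * [p_u*0.000000 + p_m*0.000000 + p_d*0.000000] = 0.000000
  V(2,-1) = exp(-r*dt) * [p_u*0.000000 + p_m*0.000000 + p_d*0.000000] = 0.000000
  V(2,+0) = exp(-r*dt) * [p_u*1.102727 + p_m*0.000000 + p_d*0.000000] = 0.177476
  V(2,+1) = exp(-r*dt) * [p_u*5.090930 + p_m*1.102727 + p_d*0.000000] = 1.553621
  V(2,+2) = exp(-r*dt) * [p_u*9.606115 + p_m*5.090930 + p_d*1.102727] = 5.125597
  V(1,-1) = exp(-r*dt) * [p_u*0.177476 + p_m*0.000000 + p_d*0.000000] = 0.028563
  V(1,+0) = exp(-r*dt) * [p_u*1.553621 + p_m*0.177476 + p_d*0.000000] = 0.368220
  V(1,+1) = exp(-r*dt) * [p_u*5.125597 + p_m*1.553621 + p_d*0.177476] = 1.889963
  V(0,+0) = exp(-r*dt) * [p_u*1.889963 + p_m*0.368220 + p_d*0.028563] = 0.554275

Answer: Price = V(0,0) = 0.5543


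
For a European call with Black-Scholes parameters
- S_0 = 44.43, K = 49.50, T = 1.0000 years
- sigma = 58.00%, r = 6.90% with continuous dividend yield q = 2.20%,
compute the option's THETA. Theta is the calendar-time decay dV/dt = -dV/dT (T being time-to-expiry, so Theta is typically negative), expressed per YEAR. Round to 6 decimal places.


d1 = 0.1847280127; d2 = -0.3952719873
phi(d1) = 0.3921931808; exp(-qT) = 0.9782402351; exp(-rT) = 0.9333266801
Theta = -S*exp(-qT)*phi(d1)*sigma/(2*sqrt(T)) - r*K*exp(-rT)*N(d2) + q*S*exp(-qT)*N(d1)
N(d1) = 0.5732788133; N(d2) = 0.3463210853; sqrt(T) = 1.0000000000
Term 1 = -44.4300 * 0.9782402351 * 0.3921931808 * 0.5800 / (2 * 1.0000000000) = -4.9433330422
Term 2 = -0.0690 * 49.5000 * 0.9333266801 * 0.3463210853 = -1.1039944859
Term 3 = 0.0220 * 44.4300 * 0.9782402351 * 0.5732788133 = 0.5481638699
Theta = -4.9433330422 + (-1.1039944859) + (0.5481638699) = -5.499164

Answer: Theta = -5.499164


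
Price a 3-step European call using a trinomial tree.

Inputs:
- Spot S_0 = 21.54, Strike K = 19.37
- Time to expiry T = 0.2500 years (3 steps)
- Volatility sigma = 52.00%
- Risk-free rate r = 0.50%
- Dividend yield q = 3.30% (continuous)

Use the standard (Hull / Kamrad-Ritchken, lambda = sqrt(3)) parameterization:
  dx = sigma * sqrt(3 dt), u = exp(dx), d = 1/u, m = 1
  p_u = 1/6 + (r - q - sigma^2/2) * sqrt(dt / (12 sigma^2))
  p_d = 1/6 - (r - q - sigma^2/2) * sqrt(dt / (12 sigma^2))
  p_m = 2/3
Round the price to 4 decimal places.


dt = T/N = 0.083333; dx = sigma*sqrt(3*dt) = 0.260000
u = exp(dx) = 1.296930; d = 1/u = 0.771052
p_u = 0.140513, p_m = 0.666667, p_d = 0.192821
Discount per step: exp(-r*dt) = 0.999583
Stock lattice S(k, j) with j the centered position index:
  k=0: S(0,+0) = 21.5400
  k=1: S(1,-1) = 16.6085; S(1,+0) = 21.5400; S(1,+1) = 27.9359
  k=2: S(2,-2) = 12.8060; S(2,-1) = 16.6085; S(2,+0) = 21.5400; S(2,+1) = 27.9359; S(2,+2) = 36.2309
  k=3: S(3,-3) = 9.8741; S(3,-2) = 12.8060; S(3,-1) = 16.6085; S(3,+0) = 21.5400; S(3,+1) = 27.9359; S(3,+2) = 36.2309; S(3,+3) = 46.9889
Terminal payoffs V(N, j) = max(S_T - K, 0):
  V(3,-3) = 0.000000; V(3,-2) = 0.000000; V(3,-1) = 0.000000; V(3,+0) = 2.170000; V(3,+1) = 8.565874; V(3,+2) = 16.860876; V(3,+3) = 27.618913
Backward induction: V(k, j) = exp(-r*dt) * [p_u * V(k+1, j+1) + p_m * V(k+1, j) + p_d * V(k+1, j-1)]
  V(2,-2) = exp(-r*dt) * [p_u*0.000000 + p_m*0.000000 + p_d*0.000000] = 0.000000
  V(2,-1) = exp(-r*dt) * [p_u*2.170000 + p_m*0.000000 + p_d*0.000000] = 0.304786
  V(2,+0) = exp(-r*dt) * [p_u*8.565874 + p_m*2.170000 + p_d*0.000000] = 2.649178
  V(2,+1) = exp(-r*dt) * [p_u*16.860876 + p_m*8.565874 + p_d*2.170000] = 8.494632
  V(2,+2) = exp(-r*dt) * [p_u*27.618913 + p_m*16.860876 + p_d*8.565874] = 16.766084
  V(1,-1) = exp(-r*dt) * [p_u*2.649178 + p_m*0.304786 + p_d*0.000000] = 0.575194
  V(1,+0) = exp(-r*dt) * [p_u*8.494632 + p_m*2.649178 + p_d*0.304786] = 3.017235
  V(1,+1) = exp(-r*dt) * [p_u*16.766084 + p_m*8.494632 + p_d*2.649178] = 8.526200
  V(0,+0) = exp(-r*dt) * [p_u*8.526200 + p_m*3.017235 + p_d*0.575194] = 3.319056

Answer: Price = V(0,0) = 3.3191


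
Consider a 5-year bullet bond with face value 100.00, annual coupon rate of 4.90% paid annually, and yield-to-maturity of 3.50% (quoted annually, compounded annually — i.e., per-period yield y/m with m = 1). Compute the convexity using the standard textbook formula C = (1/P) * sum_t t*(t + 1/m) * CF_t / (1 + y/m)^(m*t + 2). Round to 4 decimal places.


Coupon per period c = face * coupon_rate / m = 4.900000
Periods per year m = 1; per-period yield y/m = 0.035000
Number of cashflows N = 5
Cashflows (t years, CF_t, discount factor 1/(1+y/m)^(m*t), PV):
  t = 1.0000: CF_t = 4.900000, DF = 0.966184, PV = 4.734300
  t = 2.0000: CF_t = 4.900000, DF = 0.933511, PV = 4.574202
  t = 3.0000: CF_t = 4.900000, DF = 0.901943, PV = 4.419519
  t = 4.0000: CF_t = 4.900000, DF = 0.871442, PV = 4.270067
  t = 5.0000: CF_t = 104.900000, DF = 0.841973, PV = 88.322985
Price P = sum_t PV_t = 106.321073
Convexity numerator sum_t t*(t + 1/m) * CF_t / (1+y/m)^(m*t + 2):
  t = 1.0000: term = 8.839039
  t = 2.0000: term = 25.620401
  t = 3.0000: term = 49.508022
  t = 4.0000: term = 79.723063
  t = 5.0000: term = 2473.513553
Convexity = (1/P) * sum = 2637.204079 / 106.321073 = 24.804152

Answer: Convexity = 24.8042


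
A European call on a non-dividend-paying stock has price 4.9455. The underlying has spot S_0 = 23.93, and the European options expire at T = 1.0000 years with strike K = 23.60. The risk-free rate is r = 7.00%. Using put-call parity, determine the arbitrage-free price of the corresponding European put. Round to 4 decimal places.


Put-call parity: C - P = S_0 * exp(-qT) - K * exp(-rT).
S_0 * exp(-qT) = 23.9300 * 1.00000000 = 23.93000000
K * exp(-rT) = 23.6000 * 0.93239382 = 22.00449415
P = C - S*exp(-qT) + K*exp(-rT)
P = 4.9455 - 23.93000000 + 22.00449415 = 3.0200

Answer: Put price = 3.0200


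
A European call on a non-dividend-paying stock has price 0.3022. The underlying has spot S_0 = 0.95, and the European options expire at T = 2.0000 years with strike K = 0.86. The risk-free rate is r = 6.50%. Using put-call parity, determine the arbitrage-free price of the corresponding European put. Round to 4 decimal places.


Answer: Put price = 0.1074

Derivation:
Put-call parity: C - P = S_0 * exp(-qT) - K * exp(-rT).
S_0 * exp(-qT) = 0.9500 * 1.00000000 = 0.95000000
K * exp(-rT) = 0.8600 * 0.87809543 = 0.75516207
P = C - S*exp(-qT) + K*exp(-rT)
P = 0.3022 - 0.95000000 + 0.75516207 = 0.1074


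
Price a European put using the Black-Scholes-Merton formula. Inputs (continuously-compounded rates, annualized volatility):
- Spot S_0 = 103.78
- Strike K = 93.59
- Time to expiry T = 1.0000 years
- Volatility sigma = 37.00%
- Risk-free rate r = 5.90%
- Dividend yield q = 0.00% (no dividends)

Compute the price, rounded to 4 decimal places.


Answer: Price = 7.6309

Derivation:
d1 = (ln(S/K) + (r - q + 0.5*sigma^2) * T) / (sigma * sqrt(T)) = 0.62378306
d2 = d1 - sigma * sqrt(T) = 0.25378306
exp(-rT) = 0.94270677; exp(-qT) = 1.00000000
P = K * exp(-rT) * N(-d2) - S_0 * exp(-qT) * N(-d1)
N(-d1) = 0.26638503; N(-d2) = 0.39983158
P = 93.5900 * 0.94270677 * 0.39983158 - 103.7800 * 1.00000000 * 0.26638503 = 7.6309


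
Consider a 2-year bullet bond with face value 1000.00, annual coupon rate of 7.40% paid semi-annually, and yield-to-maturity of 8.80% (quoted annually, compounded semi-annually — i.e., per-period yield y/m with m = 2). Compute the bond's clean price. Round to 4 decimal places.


Answer: Price = 974.8285

Derivation:
Coupon per period c = face * coupon_rate / m = 37.000000
Periods per year m = 2; per-period yield y/m = 0.044000
Number of cashflows N = 4
Cashflows (t years, CF_t, discount factor 1/(1+y/m)^(m*t), PV):
  t = 0.5000: CF_t = 37.000000, DF = 0.957854, PV = 35.440613
  t = 1.0000: CF_t = 37.000000, DF = 0.917485, PV = 33.946947
  t = 1.5000: CF_t = 37.000000, DF = 0.878817, PV = 32.516233
  t = 2.0000: CF_t = 1037.000000, DF = 0.841779, PV = 872.924659
Price P = sum_t PV_t = 974.828452


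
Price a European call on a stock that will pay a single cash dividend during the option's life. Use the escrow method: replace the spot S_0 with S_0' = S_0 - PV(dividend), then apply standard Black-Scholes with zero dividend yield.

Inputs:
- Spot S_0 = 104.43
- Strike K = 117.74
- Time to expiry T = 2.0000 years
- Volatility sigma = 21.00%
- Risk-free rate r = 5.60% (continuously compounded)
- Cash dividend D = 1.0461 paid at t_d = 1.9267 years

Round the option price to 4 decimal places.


PV(D) = D * exp(-r * t_d) = 1.0461 * 0.89772167 = 0.93910664
S_0' = S_0 - PV(D) = 104.4300 - 0.93910664 = 103.49089336
d1 = (ln(S_0'/K) + (r + sigma^2/2)*T) / (sigma*sqrt(T)) = 0.09126667
d2 = d1 - sigma*sqrt(T) = -0.20571818
exp(-rT) = 0.89404426
N(d1) = 0.53635965; N(d2) = 0.41850553
C = S_0' * N(d1) - K * exp(-rT) * N(d2) = 103.49089336 * 0.53635965 - 117.7400 * 0.89404426 * 0.41850553 = 11.4545

Answer: Price = 11.4545


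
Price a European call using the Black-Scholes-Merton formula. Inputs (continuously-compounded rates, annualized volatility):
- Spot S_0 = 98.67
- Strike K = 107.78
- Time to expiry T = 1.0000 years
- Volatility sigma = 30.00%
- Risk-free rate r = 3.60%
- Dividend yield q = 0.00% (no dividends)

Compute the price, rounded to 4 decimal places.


Answer: Price = 9.6132

Derivation:
d1 = (ln(S/K) + (r - q + 0.5*sigma^2) * T) / (sigma * sqrt(T)) = -0.02437055
d2 = d1 - sigma * sqrt(T) = -0.32437055
exp(-rT) = 0.96464029; exp(-qT) = 1.00000000
C = S_0 * exp(-qT) * N(d1) - K * exp(-rT) * N(d2)
N(d1) = 0.49027852; N(d2) = 0.37282876
C = 98.6700 * 1.00000000 * 0.49027852 - 107.7800 * 0.96464029 * 0.37282876 = 9.6132


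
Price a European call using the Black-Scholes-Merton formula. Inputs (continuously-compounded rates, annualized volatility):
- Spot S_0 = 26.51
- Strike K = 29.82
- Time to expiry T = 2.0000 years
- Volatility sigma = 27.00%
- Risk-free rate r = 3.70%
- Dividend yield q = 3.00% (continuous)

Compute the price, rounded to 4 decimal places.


Answer: Price = 2.7673

Derivation:
d1 = (ln(S/K) + (r - q + 0.5*sigma^2) * T) / (sigma * sqrt(T)) = -0.08055069
d2 = d1 - sigma * sqrt(T) = -0.46238836
exp(-rT) = 0.92867169; exp(-qT) = 0.94176453
C = S_0 * exp(-qT) * N(d1) - K * exp(-rT) * N(d2)
N(d1) = 0.46789964; N(d2) = 0.32190142
C = 26.5100 * 0.94176453 * 0.46789964 - 29.8200 * 0.92867169 * 0.32190142 = 2.7673


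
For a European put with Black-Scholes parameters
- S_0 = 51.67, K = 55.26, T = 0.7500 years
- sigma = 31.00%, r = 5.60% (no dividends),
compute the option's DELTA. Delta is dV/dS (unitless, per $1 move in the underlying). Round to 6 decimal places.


d1 = 0.0404723388; d2 = -0.2279955364
phi(d1) = 0.3986156784; exp(-qT) = 1.0000000000; exp(-rT) = 0.9588697806
N(-d1) = 0.4838582797
Delta = -exp(-qT) * N(-d1) = -1.0000000000 * 0.4838582797 = -0.483858

Answer: Delta = -0.483858


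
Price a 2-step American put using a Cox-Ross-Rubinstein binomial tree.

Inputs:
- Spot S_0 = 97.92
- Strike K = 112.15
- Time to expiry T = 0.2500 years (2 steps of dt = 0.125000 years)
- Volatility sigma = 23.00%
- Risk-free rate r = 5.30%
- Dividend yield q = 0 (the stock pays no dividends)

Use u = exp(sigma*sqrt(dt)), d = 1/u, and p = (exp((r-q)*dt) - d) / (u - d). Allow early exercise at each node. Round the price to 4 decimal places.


Answer: Price = V(0,0) = 14.2300

Derivation:
dt = T/N = 0.125000
u = exp(sigma*sqrt(dt)) = 1.084715; d = 1/u = 0.921901
p = (exp((r-q)*dt) - d) / (u - d) = 0.520508
Discount per step: exp(-r*dt) = 0.993397
Stock lattice S(k, i) with i counting down-moves:
  k=0: S(0,0) = 97.9200
  k=1: S(1,0) = 106.2153; S(1,1) = 90.2726
  k=2: S(2,0) = 115.2133; S(2,1) = 97.9200; S(2,2) = 83.2224
Terminal payoffs V(N, i) = max(K - S_T, 0):
  V(2,0) = 0.000000; V(2,1) = 14.230000; V(2,2) = 28.927624
Backward induction: V(k, i) = exp(-r*dt) * [p * V(k+1, i) + (1-p) * V(k+1, i+1)]; then take max(V_cont, immediate exercise) for American.
  V(1,0) = exp(-r*dt) * [p*0.000000 + (1-p)*14.230000] = 6.778123; exercise = 5.934707; V(1,0) = max -> 6.778123
  V(1,1) = exp(-r*dt) * [p*14.230000 + (1-p)*28.927624] = 21.136902; exercise = 21.877440; V(1,1) = max -> 21.877440
  V(0,0) = exp(-r*dt) * [p*6.778123 + (1-p)*21.877440] = 13.925567; exercise = 14.230000; V(0,0) = max -> 14.230000


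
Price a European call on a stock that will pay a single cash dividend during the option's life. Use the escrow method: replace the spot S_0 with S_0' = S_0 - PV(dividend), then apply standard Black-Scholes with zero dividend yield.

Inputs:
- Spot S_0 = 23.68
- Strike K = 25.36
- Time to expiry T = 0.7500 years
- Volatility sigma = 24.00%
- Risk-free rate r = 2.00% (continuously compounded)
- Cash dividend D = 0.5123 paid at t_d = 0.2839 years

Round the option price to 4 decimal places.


Answer: Price = 1.2157

Derivation:
PV(D) = D * exp(-r * t_d) = 0.5123 * 0.99433809 = 0.50939940
S_0' = S_0 - PV(D) = 23.6800 - 0.50939940 = 23.17060060
d1 = (ln(S_0'/K) + (r + sigma^2/2)*T) / (sigma*sqrt(T)) = -0.25831070
d2 = d1 - sigma*sqrt(T) = -0.46615679
exp(-rT) = 0.98511194
N(d1) = 0.39808357; N(d2) = 0.32055164
C = S_0' * N(d1) - K * exp(-rT) * N(d2) = 23.17060060 * 0.39808357 - 25.3600 * 0.98511194 * 0.32055164 = 1.2157


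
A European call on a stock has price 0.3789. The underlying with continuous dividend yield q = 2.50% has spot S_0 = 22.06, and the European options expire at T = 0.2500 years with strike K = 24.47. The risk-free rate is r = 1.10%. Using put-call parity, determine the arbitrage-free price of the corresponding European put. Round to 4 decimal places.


Put-call parity: C - P = S_0 * exp(-qT) - K * exp(-rT).
S_0 * exp(-qT) = 22.0600 * 0.99376949 = 21.92255496
K * exp(-rT) = 24.4700 * 0.99725378 = 24.40279994
P = C - S*exp(-qT) + K*exp(-rT)
P = 0.3789 - 21.92255496 + 24.40279994 = 2.8591

Answer: Put price = 2.8591


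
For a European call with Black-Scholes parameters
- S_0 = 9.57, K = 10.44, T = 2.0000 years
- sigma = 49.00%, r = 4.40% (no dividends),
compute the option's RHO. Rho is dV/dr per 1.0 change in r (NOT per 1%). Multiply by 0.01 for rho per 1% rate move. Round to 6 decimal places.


d1 = 0.3479089800; d2 = -0.3450556656
phi(d1) = 0.3755142488; exp(-qT) = 1.0000000000; exp(-rT) = 0.9157608767
N(d2) = 0.3650262613
Rho = K*T*exp(-rT)*N(d2) = 10.4400 * 2.0000 * 0.9157608767 * 0.3650262613 = 6.979699

Answer: Rho = 6.979699


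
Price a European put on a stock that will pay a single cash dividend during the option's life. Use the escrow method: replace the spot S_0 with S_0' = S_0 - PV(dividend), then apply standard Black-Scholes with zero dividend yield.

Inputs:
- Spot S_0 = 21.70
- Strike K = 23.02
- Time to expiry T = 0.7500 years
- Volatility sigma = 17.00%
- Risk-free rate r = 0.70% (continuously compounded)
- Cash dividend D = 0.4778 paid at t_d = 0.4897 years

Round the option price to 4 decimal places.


Answer: Price = 2.3007

Derivation:
PV(D) = D * exp(-r * t_d) = 0.4778 * 0.99657797 = 0.47616495
S_0' = S_0 - PV(D) = 21.7000 - 0.47616495 = 21.22383505
d1 = (ln(S_0'/K) + (r + sigma^2/2)*T) / (sigma*sqrt(T)) = -0.44252919
d2 = d1 - sigma*sqrt(T) = -0.58975351
exp(-rT) = 0.99476376
N(-d1) = 0.67094684; N(-d2) = 0.72232204
P = K * exp(-rT) * N(-d2) - S_0' * N(-d1) = 23.0200 * 0.99476376 * 0.72232204 - 21.22383505 * 0.67094684 = 2.3007


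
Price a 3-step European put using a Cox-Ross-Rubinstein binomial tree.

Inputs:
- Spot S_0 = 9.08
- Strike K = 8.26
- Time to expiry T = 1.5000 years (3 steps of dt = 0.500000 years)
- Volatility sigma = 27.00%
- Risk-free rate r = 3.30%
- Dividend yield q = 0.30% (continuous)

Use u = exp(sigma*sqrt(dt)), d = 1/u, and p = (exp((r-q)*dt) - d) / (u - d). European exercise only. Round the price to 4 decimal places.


dt = T/N = 0.500000
u = exp(sigma*sqrt(dt)) = 1.210361; d = 1/u = 0.826200
p = (exp((r-q)*dt) - d) / (u - d) = 0.491755
Discount per step: exp(-r*dt) = 0.983635
Stock lattice S(k, i) with i counting down-moves:
  k=0: S(0,0) = 9.0800
  k=1: S(1,0) = 10.9901; S(1,1) = 7.5019
  k=2: S(2,0) = 13.3020; S(2,1) = 9.0800; S(2,2) = 6.1981
  k=3: S(3,0) = 16.1002; S(3,1) = 10.9901; S(3,2) = 7.5019; S(3,3) = 5.1208
Terminal payoffs V(N, i) = max(K - S_T, 0):
  V(3,0) = 0.000000; V(3,1) = 0.000000; V(3,2) = 0.758107; V(3,3) = 3.139164
Backward induction: V(k, i) = exp(-r*dt) * [p * V(k+1, i) + (1-p) * V(k+1, i+1)].
  V(2,0) = exp(-r*dt) * [p*0.000000 + (1-p)*0.000000] = 0.000000
  V(2,1) = exp(-r*dt) * [p*0.000000 + (1-p)*0.758107] = 0.378999
  V(2,2) = exp(-r*dt) * [p*0.758107 + (1-p)*3.139164] = 1.936057
  V(1,0) = exp(-r*dt) * [p*0.000000 + (1-p)*0.378999] = 0.189472
  V(1,1) = exp(-r*dt) * [p*0.378999 + (1-p)*1.936057] = 1.151213
  V(0,0) = exp(-r*dt) * [p*0.189472 + (1-p)*1.151213] = 0.667172

Answer: Price = V(0,0) = 0.6672


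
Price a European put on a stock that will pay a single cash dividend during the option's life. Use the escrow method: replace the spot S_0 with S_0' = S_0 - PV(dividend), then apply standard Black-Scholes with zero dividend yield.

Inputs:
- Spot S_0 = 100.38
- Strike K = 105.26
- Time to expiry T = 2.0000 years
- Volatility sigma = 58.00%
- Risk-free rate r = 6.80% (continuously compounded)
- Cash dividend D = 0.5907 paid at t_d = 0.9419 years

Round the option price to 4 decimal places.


PV(D) = D * exp(-r * t_d) = 0.5907 * 0.93795885 = 0.55405229
S_0' = S_0 - PV(D) = 100.3800 - 0.55405229 = 99.82594771
d1 = (ln(S_0'/K) + (r + sigma^2/2)*T) / (sigma*sqrt(T)) = 0.51130485
d2 = d1 - sigma*sqrt(T) = -0.30893902
exp(-rT) = 0.87284263
N(-d1) = 0.30456880; N(-d2) = 0.62131604
P = K * exp(-rT) * N(-d2) - S_0' * N(-d1) = 105.2600 * 0.87284263 * 0.62131604 - 99.82594771 * 0.30456880 = 26.6798

Answer: Price = 26.6798


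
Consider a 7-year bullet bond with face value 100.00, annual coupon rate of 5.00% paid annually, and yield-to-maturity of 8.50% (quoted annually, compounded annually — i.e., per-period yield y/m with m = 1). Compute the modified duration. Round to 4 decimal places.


Answer: Modified duration = 5.4963

Derivation:
Coupon per period c = face * coupon_rate / m = 5.000000
Periods per year m = 1; per-period yield y/m = 0.085000
Number of cashflows N = 7
Cashflows (t years, CF_t, discount factor 1/(1+y/m)^(m*t), PV):
  t = 1.0000: CF_t = 5.000000, DF = 0.921659, PV = 4.608295
  t = 2.0000: CF_t = 5.000000, DF = 0.849455, PV = 4.247276
  t = 3.0000: CF_t = 5.000000, DF = 0.782908, PV = 3.914540
  t = 4.0000: CF_t = 5.000000, DF = 0.721574, PV = 3.607871
  t = 5.0000: CF_t = 5.000000, DF = 0.665045, PV = 3.325227
  t = 6.0000: CF_t = 5.000000, DF = 0.612945, PV = 3.064725
  t = 7.0000: CF_t = 105.000000, DF = 0.564926, PV = 59.317267
Price P = sum_t PV_t = 82.085203
First compute Macaulay numerator sum_t t * PV_t:
  t * PV_t at t = 1.0000: 4.608295
  t * PV_t at t = 2.0000: 8.494553
  t * PV_t at t = 3.0000: 11.743621
  t * PV_t at t = 4.0000: 14.431486
  t * PV_t at t = 5.0000: 16.626136
  t * PV_t at t = 6.0000: 18.388353
  t * PV_t at t = 7.0000: 415.220868
Macaulay duration D = 489.513311 / 82.085203 = 5.963478
Modified duration = D / (1 + y/m) = 5.963478 / (1 + 0.085000) = 5.496293


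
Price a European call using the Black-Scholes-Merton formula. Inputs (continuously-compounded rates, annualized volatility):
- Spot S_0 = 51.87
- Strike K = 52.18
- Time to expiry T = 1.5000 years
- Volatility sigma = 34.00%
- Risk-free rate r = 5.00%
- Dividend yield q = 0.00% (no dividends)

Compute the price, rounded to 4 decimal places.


Answer: Price = 10.1116

Derivation:
d1 = (ln(S/K) + (r - q + 0.5*sigma^2) * T) / (sigma * sqrt(T)) = 0.37400661
d2 = d1 - sigma * sqrt(T) = -0.04240665
exp(-rT) = 0.92774349; exp(-qT) = 1.00000000
C = S_0 * exp(-qT) * N(d1) - K * exp(-rT) * N(d2)
N(d1) = 0.64580030; N(d2) = 0.48308726
C = 51.8700 * 1.00000000 * 0.64580030 - 52.1800 * 0.92774349 * 0.48308726 = 10.1116


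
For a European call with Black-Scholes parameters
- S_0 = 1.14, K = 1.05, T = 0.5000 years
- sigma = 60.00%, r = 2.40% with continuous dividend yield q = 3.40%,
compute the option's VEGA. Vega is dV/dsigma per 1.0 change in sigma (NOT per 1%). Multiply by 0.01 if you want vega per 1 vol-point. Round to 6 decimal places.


Answer: Vega = 0.292534

Derivation:
d1 = 0.3941839778; d2 = -0.0300800909
phi(d1) = 0.3691216415; exp(-qT) = 0.9831436846; exp(-rT) = 0.9880717129
Vega = S * exp(-qT) * phi(d1) * sqrt(T) = 1.1400 * 0.9831436846 * 0.3691216415 * 0.7071067812 = 0.292534


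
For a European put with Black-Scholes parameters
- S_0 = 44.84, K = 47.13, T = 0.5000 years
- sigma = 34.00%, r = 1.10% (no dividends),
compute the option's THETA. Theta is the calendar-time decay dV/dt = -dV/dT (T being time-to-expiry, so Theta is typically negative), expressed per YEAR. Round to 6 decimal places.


Answer: Theta = -3.972407

Derivation:
d1 = -0.0640935842; d2 = -0.3045098898
phi(d1) = 0.3981236964; exp(-qT) = 1.0000000000; exp(-rT) = 0.9945150973
Theta = -S*exp(-qT)*phi(d1)*sigma/(2*sqrt(T)) + r*K*exp(-rT)*N(-d2) - q*S*exp(-qT)*N(-d1)
N(-d1) = 0.5255521448; N(-d2) = 0.6196302704; sqrt(T) = 0.7071067812
Term 1 = -44.8400 * 1.0000000000 * 0.3981236964 * 0.3400 / (2 * 0.7071067812) = -4.2918798032
Term 2 = 0.0110 * 47.1300 * 0.9945150973 * 0.6196302704 = 0.3194729788
Term 3 = 0 (no dividend yield, q = 0)
Theta = -4.2918798032 + (0.3194729788) + (0.0000000000) = -3.972407


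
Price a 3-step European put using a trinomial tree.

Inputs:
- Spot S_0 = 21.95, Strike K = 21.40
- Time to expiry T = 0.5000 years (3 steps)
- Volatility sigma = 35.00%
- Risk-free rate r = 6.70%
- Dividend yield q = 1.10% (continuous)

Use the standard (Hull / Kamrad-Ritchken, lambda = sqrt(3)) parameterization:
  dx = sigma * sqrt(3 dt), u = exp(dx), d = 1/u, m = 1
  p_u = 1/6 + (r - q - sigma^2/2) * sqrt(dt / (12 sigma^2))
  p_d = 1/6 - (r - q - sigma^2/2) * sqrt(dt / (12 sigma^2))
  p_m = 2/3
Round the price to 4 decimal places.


Answer: Price = V(0,0) = 1.4742

Derivation:
dt = T/N = 0.166667; dx = sigma*sqrt(3*dt) = 0.247487
u = exp(dx) = 1.280803; d = 1/u = 0.780760
p_u = 0.164899, p_m = 0.666667, p_d = 0.168434
Discount per step: exp(-r*dt) = 0.988895
Stock lattice S(k, j) with j the centered position index:
  k=0: S(0,+0) = 21.9500
  k=1: S(1,-1) = 17.1377; S(1,+0) = 21.9500; S(1,+1) = 28.1136
  k=2: S(2,-2) = 13.3804; S(2,-1) = 17.1377; S(2,+0) = 21.9500; S(2,+1) = 28.1136; S(2,+2) = 36.0080
  k=3: S(3,-3) = 10.4469; S(3,-2) = 13.3804; S(3,-1) = 17.1377; S(3,+0) = 21.9500; S(3,+1) = 28.1136; S(3,+2) = 36.0080; S(3,+3) = 46.1192
Terminal payoffs V(N, j) = max(K - S_T, 0):
  V(3,-3) = 10.953103; V(3,-2) = 8.019581; V(3,-1) = 4.262316; V(3,+0) = 0.000000; V(3,+1) = 0.000000; V(3,+2) = 0.000000; V(3,+3) = 0.000000
Backward induction: V(k, j) = exp(-r*dt) * [p_u * V(k+1, j+1) + p_m * V(k+1, j) + p_d * V(k+1, j-1)]
  V(2,-2) = exp(-r*dt) * [p_u*4.262316 + p_m*8.019581 + p_d*10.953103] = 7.806457
  V(2,-1) = exp(-r*dt) * [p_u*0.000000 + p_m*4.262316 + p_d*8.019581] = 4.145764
  V(2,+0) = exp(-r*dt) * [p_u*0.000000 + p_m*0.000000 + p_d*4.262316] = 0.709949
  V(2,+1) = exp(-r*dt) * [p_u*0.000000 + p_m*0.000000 + p_d*0.000000] = 0.000000
  V(2,+2) = exp(-r*dt) * [p_u*0.000000 + p_m*0.000000 + p_d*0.000000] = 0.000000
  V(1,-1) = exp(-r*dt) * [p_u*0.709949 + p_m*4.145764 + p_d*7.806457] = 4.149196
  V(1,+0) = exp(-r*dt) * [p_u*0.000000 + p_m*0.709949 + p_d*4.145764] = 1.158579
  V(1,+1) = exp(-r*dt) * [p_u*0.000000 + p_m*0.000000 + p_d*0.709949] = 0.118252
  V(0,+0) = exp(-r*dt) * [p_u*0.118252 + p_m*1.158579 + p_d*4.149196] = 1.474199


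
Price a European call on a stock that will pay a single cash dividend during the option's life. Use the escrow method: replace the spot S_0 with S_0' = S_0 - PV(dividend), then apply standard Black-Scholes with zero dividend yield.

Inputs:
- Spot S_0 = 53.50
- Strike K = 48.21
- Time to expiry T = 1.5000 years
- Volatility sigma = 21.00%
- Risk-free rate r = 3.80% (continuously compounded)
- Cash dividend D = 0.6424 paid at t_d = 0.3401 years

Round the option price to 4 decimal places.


PV(D) = D * exp(-r * t_d) = 0.6424 * 0.98715935 = 0.63415117
S_0' = S_0 - PV(D) = 53.5000 - 0.63415117 = 52.86584883
d1 = (ln(S_0'/K) + (r + sigma^2/2)*T) / (sigma*sqrt(T)) = 0.70866492
d2 = d1 - sigma*sqrt(T) = 0.45146850
exp(-rT) = 0.94459407
N(d1) = 0.76073378; N(d2) = 0.67417404
C = S_0' * N(d1) - K * exp(-rT) * N(d2) = 52.86584883 * 0.76073378 - 48.2100 * 0.94459407 * 0.67417404 = 9.5157

Answer: Price = 9.5157


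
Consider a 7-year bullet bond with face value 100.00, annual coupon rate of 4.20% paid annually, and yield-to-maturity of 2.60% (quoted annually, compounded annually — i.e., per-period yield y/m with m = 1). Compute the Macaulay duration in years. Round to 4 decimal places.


Coupon per period c = face * coupon_rate / m = 4.200000
Periods per year m = 1; per-period yield y/m = 0.026000
Number of cashflows N = 7
Cashflows (t years, CF_t, discount factor 1/(1+y/m)^(m*t), PV):
  t = 1.0000: CF_t = 4.200000, DF = 0.974659, PV = 4.093567
  t = 2.0000: CF_t = 4.200000, DF = 0.949960, PV = 3.989832
  t = 3.0000: CF_t = 4.200000, DF = 0.925887, PV = 3.888725
  t = 4.0000: CF_t = 4.200000, DF = 0.902424, PV = 3.790180
  t = 5.0000: CF_t = 4.200000, DF = 0.879555, PV = 3.694133
  t = 6.0000: CF_t = 4.200000, DF = 0.857266, PV = 3.600519
  t = 7.0000: CF_t = 104.200000, DF = 0.835542, PV = 87.063514
Price P = sum_t PV_t = 110.120470
Macaulay numerator sum_t t * PV_t:
  t * PV_t at t = 1.0000: 4.093567
  t * PV_t at t = 2.0000: 7.979663
  t * PV_t at t = 3.0000: 11.666174
  t * PV_t at t = 4.0000: 15.160720
  t * PV_t at t = 5.0000: 18.470663
  t * PV_t at t = 6.0000: 21.603115
  t * PV_t at t = 7.0000: 609.444600
Macaulay duration D = (sum_t t * PV_t) / P = 688.418504 / 110.120470 = 6.251504

Answer: Macaulay duration = 6.2515 years


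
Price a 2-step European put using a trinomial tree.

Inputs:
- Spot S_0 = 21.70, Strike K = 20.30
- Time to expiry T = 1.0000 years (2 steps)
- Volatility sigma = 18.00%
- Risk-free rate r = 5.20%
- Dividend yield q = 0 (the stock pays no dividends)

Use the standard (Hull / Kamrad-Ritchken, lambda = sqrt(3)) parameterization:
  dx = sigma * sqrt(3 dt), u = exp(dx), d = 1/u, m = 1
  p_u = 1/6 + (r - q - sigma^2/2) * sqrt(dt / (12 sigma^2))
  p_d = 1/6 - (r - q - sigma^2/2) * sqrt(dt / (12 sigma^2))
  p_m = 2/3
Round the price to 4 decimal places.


Answer: Price = V(0,0) = 0.5573

Derivation:
dt = T/N = 0.500000; dx = sigma*sqrt(3*dt) = 0.220454
u = exp(dx) = 1.246643; d = 1/u = 0.802154
p_u = 0.207265, p_m = 0.666667, p_d = 0.126069
Discount per step: exp(-r*dt) = 0.974335
Stock lattice S(k, j) with j the centered position index:
  k=0: S(0,+0) = 21.7000
  k=1: S(1,-1) = 17.4068; S(1,+0) = 21.7000; S(1,+1) = 27.0521
  k=2: S(2,-2) = 13.9629; S(2,-1) = 17.4068; S(2,+0) = 21.7000; S(2,+1) = 27.0521; S(2,+2) = 33.7244
Terminal payoffs V(N, j) = max(K - S_T, 0):
  V(2,-2) = 6.337096; V(2,-1) = 2.893248; V(2,+0) = 0.000000; V(2,+1) = 0.000000; V(2,+2) = 0.000000
Backward induction: V(k, j) = exp(-r*dt) * [p_u * V(k+1, j+1) + p_m * V(k+1, j) + p_d * V(k+1, j-1)]
  V(1,-1) = exp(-r*dt) * [p_u*0.000000 + p_m*2.893248 + p_d*6.337096] = 2.657734
  V(1,+0) = exp(-r*dt) * [p_u*0.000000 + p_m*0.000000 + p_d*2.893248] = 0.355387
  V(1,+1) = exp(-r*dt) * [p_u*0.000000 + p_m*0.000000 + p_d*0.000000] = 0.000000
  V(0,+0) = exp(-r*dt) * [p_u*0.000000 + p_m*0.355387 + p_d*2.657734] = 0.557301


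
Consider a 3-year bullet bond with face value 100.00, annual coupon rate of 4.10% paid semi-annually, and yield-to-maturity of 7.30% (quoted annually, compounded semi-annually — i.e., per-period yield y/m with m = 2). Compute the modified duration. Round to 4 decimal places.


Answer: Modified duration = 2.7451

Derivation:
Coupon per period c = face * coupon_rate / m = 2.050000
Periods per year m = 2; per-period yield y/m = 0.036500
Number of cashflows N = 6
Cashflows (t years, CF_t, discount factor 1/(1+y/m)^(m*t), PV):
  t = 0.5000: CF_t = 2.050000, DF = 0.964785, PV = 1.977810
  t = 1.0000: CF_t = 2.050000, DF = 0.930811, PV = 1.908162
  t = 1.5000: CF_t = 2.050000, DF = 0.898033, PV = 1.840967
  t = 2.0000: CF_t = 2.050000, DF = 0.866409, PV = 1.776138
  t = 2.5000: CF_t = 2.050000, DF = 0.835898, PV = 1.713592
  t = 3.0000: CF_t = 102.050000, DF = 0.806462, PV = 82.299495
Price P = sum_t PV_t = 91.516163
First compute Macaulay numerator sum_t t * PV_t:
  t * PV_t at t = 0.5000: 0.988905
  t * PV_t at t = 1.0000: 1.908162
  t * PV_t at t = 1.5000: 2.761450
  t * PV_t at t = 2.0000: 3.552275
  t * PV_t at t = 2.5000: 4.283979
  t * PV_t at t = 3.0000: 246.898485
Macaulay duration D = 260.393257 / 91.516163 = 2.845325
Modified duration = D / (1 + y/m) = 2.845325 / (1 + 0.036500) = 2.745128


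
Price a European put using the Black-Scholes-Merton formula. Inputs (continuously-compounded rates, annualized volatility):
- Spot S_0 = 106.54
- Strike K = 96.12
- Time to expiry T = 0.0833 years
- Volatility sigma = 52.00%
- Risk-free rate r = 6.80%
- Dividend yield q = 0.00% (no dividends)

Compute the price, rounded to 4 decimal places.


d1 = (ln(S/K) + (r - q + 0.5*sigma^2) * T) / (sigma * sqrt(T)) = 0.79856621
d2 = d1 - sigma * sqrt(T) = 0.64848516
exp(-rT) = 0.99435161; exp(-qT) = 1.00000000
P = K * exp(-rT) * N(-d2) - S_0 * exp(-qT) * N(-d1)
N(-d1) = 0.21227099; N(-d2) = 0.25833560
P = 96.1200 * 0.99435161 * 0.25833560 - 106.5400 * 1.00000000 * 0.21227099 = 2.0756

Answer: Price = 2.0756


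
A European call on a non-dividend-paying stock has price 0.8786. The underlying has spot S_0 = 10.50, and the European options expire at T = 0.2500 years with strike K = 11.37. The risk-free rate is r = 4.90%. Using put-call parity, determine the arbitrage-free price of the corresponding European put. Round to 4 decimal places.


Answer: Put price = 1.6102

Derivation:
Put-call parity: C - P = S_0 * exp(-qT) - K * exp(-rT).
S_0 * exp(-qT) = 10.5000 * 1.00000000 = 10.50000000
K * exp(-rT) = 11.3700 * 0.98782473 = 11.23156713
P = C - S*exp(-qT) + K*exp(-rT)
P = 0.8786 - 10.50000000 + 11.23156713 = 1.6102


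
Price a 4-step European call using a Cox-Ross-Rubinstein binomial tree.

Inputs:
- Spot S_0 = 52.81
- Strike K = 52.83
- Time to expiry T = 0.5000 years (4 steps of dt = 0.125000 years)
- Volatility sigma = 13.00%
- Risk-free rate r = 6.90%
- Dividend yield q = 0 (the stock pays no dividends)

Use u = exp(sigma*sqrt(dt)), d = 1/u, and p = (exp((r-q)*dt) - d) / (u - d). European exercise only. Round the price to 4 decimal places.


dt = T/N = 0.125000
u = exp(sigma*sqrt(dt)) = 1.047035; d = 1/u = 0.955078
p = (exp((r-q)*dt) - d) / (u - d) = 0.582712
Discount per step: exp(-r*dt) = 0.991412
Stock lattice S(k, i) with i counting down-moves:
  k=0: S(0,0) = 52.8100
  k=1: S(1,0) = 55.2939; S(1,1) = 50.4377
  k=2: S(2,0) = 57.8946; S(2,1) = 52.8100; S(2,2) = 48.1719
  k=3: S(3,0) = 60.6177; S(3,1) = 55.2939; S(3,2) = 50.4377; S(3,3) = 46.0080
  k=4: S(4,0) = 63.4688; S(4,1) = 57.8946; S(4,2) = 52.8100; S(4,3) = 48.1719; S(4,4) = 43.9412
Terminal payoffs V(N, i) = max(S_T - K, 0):
  V(4,0) = 10.638793; V(4,1) = 5.064619; V(4,2) = 0.000000; V(4,3) = 0.000000; V(4,4) = 0.000000
Backward induction: V(k, i) = exp(-r*dt) * [p * V(k+1, i) + (1-p) * V(k+1, i+1)].
  V(3,0) = exp(-r*dt) * [p*10.638793 + (1-p)*5.064619] = 8.241367
  V(3,1) = exp(-r*dt) * [p*5.064619 + (1-p)*0.000000] = 2.925869
  V(3,2) = exp(-r*dt) * [p*0.000000 + (1-p)*0.000000] = 0.000000
  V(3,3) = exp(-r*dt) * [p*0.000000 + (1-p)*0.000000] = 0.000000
  V(2,0) = exp(-r*dt) * [p*8.241367 + (1-p)*2.925869] = 5.971545
  V(2,1) = exp(-r*dt) * [p*2.925869 + (1-p)*0.000000] = 1.690296
  V(2,2) = exp(-r*dt) * [p*0.000000 + (1-p)*0.000000] = 0.000000
  V(1,0) = exp(-r*dt) * [p*5.971545 + (1-p)*1.690296] = 4.149090
  V(1,1) = exp(-r*dt) * [p*1.690296 + (1-p)*0.000000] = 0.976497
  V(0,0) = exp(-r*dt) * [p*4.149090 + (1-p)*0.976497] = 2.800941

Answer: Price = V(0,0) = 2.8009


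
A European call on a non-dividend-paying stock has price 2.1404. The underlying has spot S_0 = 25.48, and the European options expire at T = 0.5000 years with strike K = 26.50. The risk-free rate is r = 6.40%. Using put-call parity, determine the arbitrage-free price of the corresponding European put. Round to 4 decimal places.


Put-call parity: C - P = S_0 * exp(-qT) - K * exp(-rT).
S_0 * exp(-qT) = 25.4800 * 1.00000000 = 25.48000000
K * exp(-rT) = 26.5000 * 0.96850658 = 25.66542443
P = C - S*exp(-qT) + K*exp(-rT)
P = 2.1404 - 25.48000000 + 25.66542443 = 2.3258

Answer: Put price = 2.3258


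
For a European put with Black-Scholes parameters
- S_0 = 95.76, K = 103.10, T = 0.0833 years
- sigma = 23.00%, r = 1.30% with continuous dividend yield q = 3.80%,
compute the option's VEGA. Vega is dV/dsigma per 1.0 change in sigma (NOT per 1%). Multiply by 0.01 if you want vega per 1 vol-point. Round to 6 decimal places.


d1 = -1.1107460477; d2 = -1.1771280483
phi(d1) = 0.2152797520; exp(-qT) = 0.9968396046; exp(-rT) = 0.9989176861
Vega = S * exp(-qT) * phi(d1) * sqrt(T) = 95.7600 * 0.9968396046 * 0.2152797520 * 0.2886173938 = 5.931098

Answer: Vega = 5.931098


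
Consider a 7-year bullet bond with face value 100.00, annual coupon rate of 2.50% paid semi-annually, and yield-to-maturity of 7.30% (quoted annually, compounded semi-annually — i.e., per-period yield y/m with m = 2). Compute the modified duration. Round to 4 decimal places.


Coupon per period c = face * coupon_rate / m = 1.250000
Periods per year m = 2; per-period yield y/m = 0.036500
Number of cashflows N = 14
Cashflows (t years, CF_t, discount factor 1/(1+y/m)^(m*t), PV):
  t = 0.5000: CF_t = 1.250000, DF = 0.964785, PV = 1.205982
  t = 1.0000: CF_t = 1.250000, DF = 0.930811, PV = 1.163513
  t = 1.5000: CF_t = 1.250000, DF = 0.898033, PV = 1.122541
  t = 2.0000: CF_t = 1.250000, DF = 0.866409, PV = 1.083011
  t = 2.5000: CF_t = 1.250000, DF = 0.835898, PV = 1.044873
  t = 3.0000: CF_t = 1.250000, DF = 0.806462, PV = 1.008078
  t = 3.5000: CF_t = 1.250000, DF = 0.778063, PV = 0.972579
  t = 4.0000: CF_t = 1.250000, DF = 0.750664, PV = 0.938330
  t = 4.5000: CF_t = 1.250000, DF = 0.724230, PV = 0.905287
  t = 5.0000: CF_t = 1.250000, DF = 0.698726, PV = 0.873408
  t = 5.5000: CF_t = 1.250000, DF = 0.674121, PV = 0.842651
  t = 6.0000: CF_t = 1.250000, DF = 0.650382, PV = 0.812977
  t = 6.5000: CF_t = 1.250000, DF = 0.627479, PV = 0.784348
  t = 7.0000: CF_t = 101.250000, DF = 0.605382, PV = 61.294957
Price P = sum_t PV_t = 74.052534
First compute Macaulay numerator sum_t t * PV_t:
  t * PV_t at t = 0.5000: 0.602991
  t * PV_t at t = 1.0000: 1.163513
  t * PV_t at t = 1.5000: 1.683811
  t * PV_t at t = 2.0000: 2.166022
  t * PV_t at t = 2.5000: 2.612182
  t * PV_t at t = 3.0000: 3.024234
  t * PV_t at t = 3.5000: 3.404026
  t * PV_t at t = 4.0000: 3.753320
  t * PV_t at t = 4.5000: 4.073791
  t * PV_t at t = 5.0000: 4.367038
  t * PV_t at t = 5.5000: 4.634579
  t * PV_t at t = 6.0000: 4.877863
  t * PV_t at t = 6.5000: 5.098265
  t * PV_t at t = 7.0000: 429.064696
Macaulay duration D = 470.526332 / 74.052534 = 6.353953
Modified duration = D / (1 + y/m) = 6.353953 / (1 + 0.036500) = 6.130201

Answer: Modified duration = 6.1302


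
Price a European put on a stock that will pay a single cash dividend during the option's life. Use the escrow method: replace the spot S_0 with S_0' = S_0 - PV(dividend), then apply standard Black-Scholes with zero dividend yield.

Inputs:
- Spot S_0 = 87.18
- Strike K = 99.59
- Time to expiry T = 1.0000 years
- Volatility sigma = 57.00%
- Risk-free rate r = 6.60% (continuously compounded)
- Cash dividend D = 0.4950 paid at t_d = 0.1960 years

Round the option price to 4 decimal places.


Answer: Price = 23.6116

Derivation:
PV(D) = D * exp(-r * t_d) = 0.4950 * 0.98714731 = 0.48863792
S_0' = S_0 - PV(D) = 87.1800 - 0.48863792 = 86.69136208
d1 = (ln(S_0'/K) + (r + sigma^2/2)*T) / (sigma*sqrt(T)) = 0.15744297
d2 = d1 - sigma*sqrt(T) = -0.41255703
exp(-rT) = 0.93613086
N(-d1) = 0.43744788; N(-d2) = 0.66003441
P = K * exp(-rT) * N(-d2) - S_0' * N(-d1) = 99.5900 * 0.93613086 * 0.66003441 - 86.69136208 * 0.43744788 = 23.6116


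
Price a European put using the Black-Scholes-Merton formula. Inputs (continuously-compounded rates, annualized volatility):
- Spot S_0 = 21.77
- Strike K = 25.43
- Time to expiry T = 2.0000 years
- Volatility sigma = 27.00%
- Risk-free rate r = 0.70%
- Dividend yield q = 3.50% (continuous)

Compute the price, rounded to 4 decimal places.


d1 = (ln(S/K) + (r - q + 0.5*sigma^2) * T) / (sigma * sqrt(T)) = -0.36271096
d2 = d1 - sigma * sqrt(T) = -0.74454862
exp(-rT) = 0.98609754; exp(-qT) = 0.93239382
P = K * exp(-rT) * N(-d2) - S_0 * exp(-qT) * N(-d1)
N(-d1) = 0.64158959; N(-d2) = 0.77172768
P = 25.4300 * 0.98609754 * 0.77172768 - 21.7700 * 0.93239382 * 0.64158959 = 6.3291

Answer: Price = 6.3291
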